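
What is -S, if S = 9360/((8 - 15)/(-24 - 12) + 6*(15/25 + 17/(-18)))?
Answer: 1684800/337 ≈ 4999.4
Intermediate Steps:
S = -1684800/337 (S = 9360/(-7/(-36) + 6*(15*(1/25) + 17*(-1/18))) = 9360/(-7*(-1/36) + 6*(⅗ - 17/18)) = 9360/(7/36 + 6*(-31/90)) = 9360/(7/36 - 31/15) = 9360/(-337/180) = 9360*(-180/337) = -1684800/337 ≈ -4999.4)
-S = -1*(-1684800/337) = 1684800/337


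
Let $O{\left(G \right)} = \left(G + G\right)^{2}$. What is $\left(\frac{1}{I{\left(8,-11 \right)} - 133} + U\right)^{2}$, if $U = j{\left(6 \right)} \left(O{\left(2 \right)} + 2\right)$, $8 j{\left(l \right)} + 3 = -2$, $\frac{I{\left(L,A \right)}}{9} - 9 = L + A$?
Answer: $\frac{12666481}{99856} \approx 126.85$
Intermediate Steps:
$I{\left(L,A \right)} = 81 + 9 A + 9 L$ ($I{\left(L,A \right)} = 81 + 9 \left(L + A\right) = 81 + 9 \left(A + L\right) = 81 + \left(9 A + 9 L\right) = 81 + 9 A + 9 L$)
$j{\left(l \right)} = - \frac{5}{8}$ ($j{\left(l \right)} = - \frac{3}{8} + \frac{1}{8} \left(-2\right) = - \frac{3}{8} - \frac{1}{4} = - \frac{5}{8}$)
$O{\left(G \right)} = 4 G^{2}$ ($O{\left(G \right)} = \left(2 G\right)^{2} = 4 G^{2}$)
$U = - \frac{45}{4}$ ($U = - \frac{5 \left(4 \cdot 2^{2} + 2\right)}{8} = - \frac{5 \left(4 \cdot 4 + 2\right)}{8} = - \frac{5 \left(16 + 2\right)}{8} = \left(- \frac{5}{8}\right) 18 = - \frac{45}{4} \approx -11.25$)
$\left(\frac{1}{I{\left(8,-11 \right)} - 133} + U\right)^{2} = \left(\frac{1}{\left(81 + 9 \left(-11\right) + 9 \cdot 8\right) - 133} - \frac{45}{4}\right)^{2} = \left(\frac{1}{\left(81 - 99 + 72\right) - 133} - \frac{45}{4}\right)^{2} = \left(\frac{1}{54 - 133} - \frac{45}{4}\right)^{2} = \left(\frac{1}{-79} - \frac{45}{4}\right)^{2} = \left(- \frac{1}{79} - \frac{45}{4}\right)^{2} = \left(- \frac{3559}{316}\right)^{2} = \frac{12666481}{99856}$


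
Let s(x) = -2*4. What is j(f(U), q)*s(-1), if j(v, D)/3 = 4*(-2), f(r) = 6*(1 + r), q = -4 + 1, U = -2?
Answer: 192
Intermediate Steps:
s(x) = -8
q = -3
f(r) = 6 + 6*r
j(v, D) = -24 (j(v, D) = 3*(4*(-2)) = 3*(-8) = -24)
j(f(U), q)*s(-1) = -24*(-8) = 192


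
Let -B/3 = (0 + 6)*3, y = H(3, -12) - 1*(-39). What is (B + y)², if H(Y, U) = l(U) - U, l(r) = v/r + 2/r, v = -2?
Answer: 9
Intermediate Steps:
l(r) = 0 (l(r) = -2/r + 2/r = 0)
H(Y, U) = -U (H(Y, U) = 0 - U = -U)
y = 51 (y = -1*(-12) - 1*(-39) = 12 + 39 = 51)
B = -54 (B = -3*(0 + 6)*3 = -18*3 = -3*18 = -54)
(B + y)² = (-54 + 51)² = (-3)² = 9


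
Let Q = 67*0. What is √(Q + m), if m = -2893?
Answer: I*√2893 ≈ 53.787*I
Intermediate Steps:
Q = 0
√(Q + m) = √(0 - 2893) = √(-2893) = I*√2893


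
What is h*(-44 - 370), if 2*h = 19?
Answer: -3933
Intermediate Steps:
h = 19/2 (h = (1/2)*19 = 19/2 ≈ 9.5000)
h*(-44 - 370) = 19*(-44 - 370)/2 = (19/2)*(-414) = -3933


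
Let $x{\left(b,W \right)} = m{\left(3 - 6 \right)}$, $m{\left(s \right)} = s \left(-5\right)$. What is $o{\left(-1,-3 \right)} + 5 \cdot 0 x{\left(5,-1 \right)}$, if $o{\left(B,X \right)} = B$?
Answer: $-1$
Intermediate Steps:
$m{\left(s \right)} = - 5 s$
$x{\left(b,W \right)} = 15$ ($x{\left(b,W \right)} = - 5 \left(3 - 6\right) = \left(-5\right) \left(-3\right) = 15$)
$o{\left(-1,-3 \right)} + 5 \cdot 0 x{\left(5,-1 \right)} = -1 + 5 \cdot 0 \cdot 15 = -1 + 0 \cdot 15 = -1 + 0 = -1$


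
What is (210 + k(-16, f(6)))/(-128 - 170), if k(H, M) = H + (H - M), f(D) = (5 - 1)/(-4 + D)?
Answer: -88/149 ≈ -0.59060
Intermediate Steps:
f(D) = 4/(-4 + D)
k(H, M) = -M + 2*H
(210 + k(-16, f(6)))/(-128 - 170) = (210 + (-4/(-4 + 6) + 2*(-16)))/(-128 - 170) = (210 + (-4/2 - 32))/(-298) = (210 + (-4/2 - 32))*(-1/298) = (210 + (-1*2 - 32))*(-1/298) = (210 + (-2 - 32))*(-1/298) = (210 - 34)*(-1/298) = 176*(-1/298) = -88/149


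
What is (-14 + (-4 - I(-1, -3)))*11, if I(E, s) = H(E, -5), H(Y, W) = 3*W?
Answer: -33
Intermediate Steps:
I(E, s) = -15 (I(E, s) = 3*(-5) = -15)
(-14 + (-4 - I(-1, -3)))*11 = (-14 + (-4 - 1*(-15)))*11 = (-14 + (-4 + 15))*11 = (-14 + 11)*11 = -3*11 = -33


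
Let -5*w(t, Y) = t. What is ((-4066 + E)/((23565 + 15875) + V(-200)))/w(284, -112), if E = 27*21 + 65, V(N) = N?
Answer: 1717/1114416 ≈ 0.0015407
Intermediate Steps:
w(t, Y) = -t/5
E = 632 (E = 567 + 65 = 632)
((-4066 + E)/((23565 + 15875) + V(-200)))/w(284, -112) = ((-4066 + 632)/((23565 + 15875) - 200))/((-⅕*284)) = (-3434/(39440 - 200))/(-284/5) = -3434/39240*(-5/284) = -3434*1/39240*(-5/284) = -1717/19620*(-5/284) = 1717/1114416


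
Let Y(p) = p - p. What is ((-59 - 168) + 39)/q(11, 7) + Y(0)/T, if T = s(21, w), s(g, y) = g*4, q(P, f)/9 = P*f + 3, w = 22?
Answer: -47/180 ≈ -0.26111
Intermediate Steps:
q(P, f) = 27 + 9*P*f (q(P, f) = 9*(P*f + 3) = 9*(3 + P*f) = 27 + 9*P*f)
s(g, y) = 4*g
T = 84 (T = 4*21 = 84)
Y(p) = 0
((-59 - 168) + 39)/q(11, 7) + Y(0)/T = ((-59 - 168) + 39)/(27 + 9*11*7) + 0/84 = (-227 + 39)/(27 + 693) + 0*(1/84) = -188/720 + 0 = -188*1/720 + 0 = -47/180 + 0 = -47/180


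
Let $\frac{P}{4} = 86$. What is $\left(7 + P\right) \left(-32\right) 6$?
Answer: $-67392$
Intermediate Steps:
$P = 344$ ($P = 4 \cdot 86 = 344$)
$\left(7 + P\right) \left(-32\right) 6 = \left(7 + 344\right) \left(-32\right) 6 = 351 \left(-32\right) 6 = \left(-11232\right) 6 = -67392$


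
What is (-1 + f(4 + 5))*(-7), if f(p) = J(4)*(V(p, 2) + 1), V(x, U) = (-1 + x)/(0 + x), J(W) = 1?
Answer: -56/9 ≈ -6.2222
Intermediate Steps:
V(x, U) = (-1 + x)/x
f(p) = 1 + (-1 + p)/p (f(p) = 1*((-1 + p)/p + 1) = 1*(1 + (-1 + p)/p) = 1 + (-1 + p)/p)
(-1 + f(4 + 5))*(-7) = (-1 + (2 - 1/(4 + 5)))*(-7) = (-1 + (2 - 1/9))*(-7) = (-1 + 17/9)*(-7) = (8/9)*(-7) = -56/9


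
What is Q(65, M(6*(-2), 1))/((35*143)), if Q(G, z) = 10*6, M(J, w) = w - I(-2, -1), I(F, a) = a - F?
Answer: 12/1001 ≈ 0.011988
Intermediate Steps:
M(J, w) = -1 + w (M(J, w) = w - (-1 - 1*(-2)) = w - (-1 + 2) = w - 1*1 = w - 1 = -1 + w)
Q(G, z) = 60
Q(65, M(6*(-2), 1))/((35*143)) = 60/((35*143)) = 60/5005 = 60*(1/5005) = 12/1001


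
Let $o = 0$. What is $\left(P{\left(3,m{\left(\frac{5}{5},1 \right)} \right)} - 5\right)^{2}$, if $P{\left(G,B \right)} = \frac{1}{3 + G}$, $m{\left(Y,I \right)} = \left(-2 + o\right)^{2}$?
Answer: $\frac{841}{36} \approx 23.361$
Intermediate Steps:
$m{\left(Y,I \right)} = 4$ ($m{\left(Y,I \right)} = \left(-2 + 0\right)^{2} = \left(-2\right)^{2} = 4$)
$\left(P{\left(3,m{\left(\frac{5}{5},1 \right)} \right)} - 5\right)^{2} = \left(\frac{1}{3 + 3} - 5\right)^{2} = \left(\frac{1}{6} - 5\right)^{2} = \left(- \frac{29}{6}\right)^{2} = \frac{841}{36}$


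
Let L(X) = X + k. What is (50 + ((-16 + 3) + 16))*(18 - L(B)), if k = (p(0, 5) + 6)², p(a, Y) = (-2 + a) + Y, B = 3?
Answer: -3498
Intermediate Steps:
p(a, Y) = -2 + Y + a
k = 81 (k = ((-2 + 5 + 0) + 6)² = (3 + 6)² = 9² = 81)
L(X) = 81 + X (L(X) = X + 81 = 81 + X)
(50 + ((-16 + 3) + 16))*(18 - L(B)) = (50 + ((-16 + 3) + 16))*(18 - (81 + 3)) = (50 + (-13 + 16))*(18 - 1*84) = (50 + 3)*(18 - 84) = 53*(-66) = -3498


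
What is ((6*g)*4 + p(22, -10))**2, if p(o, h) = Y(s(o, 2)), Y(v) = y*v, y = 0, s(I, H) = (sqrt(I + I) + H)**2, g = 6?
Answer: 20736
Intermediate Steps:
s(I, H) = (H + sqrt(2)*sqrt(I))**2 (s(I, H) = (sqrt(2*I) + H)**2 = (sqrt(2)*sqrt(I) + H)**2 = (H + sqrt(2)*sqrt(I))**2)
Y(v) = 0 (Y(v) = 0*v = 0)
p(o, h) = 0
((6*g)*4 + p(22, -10))**2 = ((6*6)*4 + 0)**2 = (36*4 + 0)**2 = (144 + 0)**2 = 144**2 = 20736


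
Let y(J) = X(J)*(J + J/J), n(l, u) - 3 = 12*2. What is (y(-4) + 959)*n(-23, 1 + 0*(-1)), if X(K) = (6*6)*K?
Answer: 37557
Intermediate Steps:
n(l, u) = 27 (n(l, u) = 3 + 12*2 = 3 + 24 = 27)
X(K) = 36*K
y(J) = 36*J*(1 + J) (y(J) = (36*J)*(J + J/J) = (36*J)*(J + 1) = (36*J)*(1 + J) = 36*J*(1 + J))
(y(-4) + 959)*n(-23, 1 + 0*(-1)) = (36*(-4)*(1 - 4) + 959)*27 = (36*(-4)*(-3) + 959)*27 = (432 + 959)*27 = 1391*27 = 37557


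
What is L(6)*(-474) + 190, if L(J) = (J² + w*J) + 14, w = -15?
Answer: 19150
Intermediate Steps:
L(J) = 14 + J² - 15*J (L(J) = (J² - 15*J) + 14 = 14 + J² - 15*J)
L(6)*(-474) + 190 = (14 + 6² - 15*6)*(-474) + 190 = (14 + 36 - 90)*(-474) + 190 = -40*(-474) + 190 = 18960 + 190 = 19150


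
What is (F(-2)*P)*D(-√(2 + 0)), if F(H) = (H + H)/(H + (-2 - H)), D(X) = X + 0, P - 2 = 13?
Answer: -30*√2 ≈ -42.426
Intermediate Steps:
P = 15 (P = 2 + 13 = 15)
D(X) = X
F(H) = -H (F(H) = (2*H)/(-2) = (2*H)*(-½) = -H)
(F(-2)*P)*D(-√(2 + 0)) = (-1*(-2)*15)*(-√(2 + 0)) = (2*15)*(-√2) = 30*(-√2) = -30*√2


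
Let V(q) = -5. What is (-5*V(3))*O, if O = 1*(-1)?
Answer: -25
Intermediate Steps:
O = -1
(-5*V(3))*O = -5*(-5)*(-1) = 25*(-1) = -25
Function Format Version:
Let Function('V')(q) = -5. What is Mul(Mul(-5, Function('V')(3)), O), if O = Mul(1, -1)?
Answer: -25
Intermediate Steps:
O = -1
Mul(Mul(-5, Function('V')(3)), O) = Mul(Mul(-5, -5), -1) = Mul(25, -1) = -25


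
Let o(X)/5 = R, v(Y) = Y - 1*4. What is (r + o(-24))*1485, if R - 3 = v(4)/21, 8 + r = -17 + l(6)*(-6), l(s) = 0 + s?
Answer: -68310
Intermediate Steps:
l(s) = s
v(Y) = -4 + Y (v(Y) = Y - 4 = -4 + Y)
r = -61 (r = -8 + (-17 + 6*(-6)) = -8 + (-17 - 36) = -8 - 53 = -61)
R = 3 (R = 3 + (-4 + 4)/21 = 3 + 0*(1/21) = 3 + 0 = 3)
o(X) = 15 (o(X) = 5*3 = 15)
(r + o(-24))*1485 = (-61 + 15)*1485 = -46*1485 = -68310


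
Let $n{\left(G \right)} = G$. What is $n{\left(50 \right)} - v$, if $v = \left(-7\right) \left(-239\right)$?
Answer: $-1623$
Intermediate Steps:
$v = 1673$
$n{\left(50 \right)} - v = 50 - 1673 = -1623$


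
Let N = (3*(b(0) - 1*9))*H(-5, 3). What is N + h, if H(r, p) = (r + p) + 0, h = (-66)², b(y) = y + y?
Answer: 4410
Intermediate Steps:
b(y) = 2*y
h = 4356
H(r, p) = p + r (H(r, p) = (p + r) + 0 = p + r)
N = 54 (N = (3*(2*0 - 1*9))*(3 - 5) = (3*(0 - 9))*(-2) = (3*(-9))*(-2) = -27*(-2) = 54)
N + h = 54 + 4356 = 4410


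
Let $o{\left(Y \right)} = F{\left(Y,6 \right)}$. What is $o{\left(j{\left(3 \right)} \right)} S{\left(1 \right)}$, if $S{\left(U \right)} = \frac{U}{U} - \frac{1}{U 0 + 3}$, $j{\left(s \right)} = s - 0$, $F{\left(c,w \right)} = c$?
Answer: $2$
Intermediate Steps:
$j{\left(s \right)} = s$ ($j{\left(s \right)} = s + 0 = s$)
$o{\left(Y \right)} = Y$
$S{\left(U \right)} = \frac{2}{3}$ ($S{\left(U \right)} = 1 - \frac{1}{0 + 3} = 1 - \frac{1}{3} = \frac{2}{3}$)
$o{\left(j{\left(3 \right)} \right)} S{\left(1 \right)} = 3 \cdot \frac{2}{3} = 2$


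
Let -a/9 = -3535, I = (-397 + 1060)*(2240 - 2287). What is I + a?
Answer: 654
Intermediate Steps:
I = -31161 (I = 663*(-47) = -31161)
a = 31815 (a = -9*(-3535) = 31815)
I + a = -31161 + 31815 = 654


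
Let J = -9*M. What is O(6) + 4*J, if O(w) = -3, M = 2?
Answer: -75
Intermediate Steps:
J = -18 (J = -9*2 = -18)
O(6) + 4*J = -3 + 4*(-18) = -3 - 72 = -75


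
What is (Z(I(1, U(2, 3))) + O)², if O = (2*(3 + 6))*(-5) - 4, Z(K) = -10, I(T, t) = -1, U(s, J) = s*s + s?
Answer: 10816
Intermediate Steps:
U(s, J) = s + s² (U(s, J) = s² + s = s + s²)
O = -94 (O = (2*9)*(-5) - 4 = 18*(-5) - 4 = -90 - 4 = -94)
(Z(I(1, U(2, 3))) + O)² = (-10 - 94)² = (-104)² = 10816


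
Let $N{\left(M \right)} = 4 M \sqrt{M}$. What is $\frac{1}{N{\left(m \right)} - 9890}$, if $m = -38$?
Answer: $\frac{i}{2 \left(- 4945 i + 76 \sqrt{38}\right)} \approx -0.00010021 + 9.4943 \cdot 10^{-6} i$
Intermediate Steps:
$N{\left(M \right)} = 4 M^{\frac{3}{2}}$
$\frac{1}{N{\left(m \right)} - 9890} = \frac{1}{4 \left(-38\right)^{\frac{3}{2}} - 9890} = \frac{1}{4 \left(- 38 i \sqrt{38}\right) - 9890} = \frac{1}{- 152 i \sqrt{38} - 9890} = \frac{1}{-9890 - 152 i \sqrt{38}}$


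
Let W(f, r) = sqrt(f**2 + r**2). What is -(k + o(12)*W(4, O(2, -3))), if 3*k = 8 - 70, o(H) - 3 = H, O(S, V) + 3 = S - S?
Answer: -163/3 ≈ -54.333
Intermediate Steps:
O(S, V) = -3 (O(S, V) = -3 + (S - S) = -3 + 0 = -3)
o(H) = 3 + H
k = -62/3 (k = (8 - 70)/3 = (1/3)*(-62) = -62/3 ≈ -20.667)
-(k + o(12)*W(4, O(2, -3))) = -(-62/3 + (3 + 12)*sqrt(4**2 + (-3)**2)) = -(-62/3 + 15*sqrt(16 + 9)) = -(-62/3 + 15*sqrt(25)) = -(-62/3 + 15*5) = -(-62/3 + 75) = -1*163/3 = -163/3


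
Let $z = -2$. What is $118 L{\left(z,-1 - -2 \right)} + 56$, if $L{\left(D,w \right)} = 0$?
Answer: $56$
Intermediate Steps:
$118 L{\left(z,-1 - -2 \right)} + 56 = 118 \cdot 0 + 56 = 0 + 56 = 56$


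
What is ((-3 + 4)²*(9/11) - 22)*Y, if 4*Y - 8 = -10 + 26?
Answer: -1398/11 ≈ -127.09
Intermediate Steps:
Y = 6 (Y = 2 + (-10 + 26)/4 = 2 + (¼)*16 = 2 + 4 = 6)
((-3 + 4)²*(9/11) - 22)*Y = ((-3 + 4)²*(9/11) - 22)*6 = (1²*(9*(1/11)) - 22)*6 = (1*(9/11) - 22)*6 = (9/11 - 22)*6 = -233/11*6 = -1398/11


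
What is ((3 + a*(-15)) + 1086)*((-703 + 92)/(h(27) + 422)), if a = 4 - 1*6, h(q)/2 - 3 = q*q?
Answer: -683709/1886 ≈ -362.52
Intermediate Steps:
h(q) = 6 + 2*q² (h(q) = 6 + 2*(q*q) = 6 + 2*q²)
a = -2 (a = 4 - 6 = -2)
((3 + a*(-15)) + 1086)*((-703 + 92)/(h(27) + 422)) = ((3 - 2*(-15)) + 1086)*((-703 + 92)/((6 + 2*27²) + 422)) = ((3 + 30) + 1086)*(-611/((6 + 2*729) + 422)) = (33 + 1086)*(-611/((6 + 1458) + 422)) = 1119*(-611/(1464 + 422)) = 1119*(-611/1886) = -683709/1886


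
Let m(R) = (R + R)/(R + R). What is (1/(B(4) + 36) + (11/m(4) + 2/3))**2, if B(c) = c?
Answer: 1968409/14400 ≈ 136.70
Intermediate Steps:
m(R) = 1 (m(R) = (2*R)/((2*R)) = (2*R)*(1/(2*R)) = 1)
(1/(B(4) + 36) + (11/m(4) + 2/3))**2 = (1/(4 + 36) + (11/1 + 2/3))**2 = (1/40 + (11*1 + 2*(1/3)))**2 = (1/40 + (11 + 2/3))**2 = (1/40 + 35/3)**2 = (1403/120)**2 = 1968409/14400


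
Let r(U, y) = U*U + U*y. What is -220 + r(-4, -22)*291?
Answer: 30044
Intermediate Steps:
r(U, y) = U² + U*y
-220 + r(-4, -22)*291 = -220 - 4*(-4 - 22)*291 = -220 - 4*(-26)*291 = -220 + 104*291 = -220 + 30264 = 30044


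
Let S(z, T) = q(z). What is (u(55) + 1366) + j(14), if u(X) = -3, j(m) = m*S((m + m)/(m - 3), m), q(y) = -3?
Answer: 1321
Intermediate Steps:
S(z, T) = -3
j(m) = -3*m (j(m) = m*(-3) = -3*m)
(u(55) + 1366) + j(14) = (-3 + 1366) - 3*14 = 1363 - 42 = 1321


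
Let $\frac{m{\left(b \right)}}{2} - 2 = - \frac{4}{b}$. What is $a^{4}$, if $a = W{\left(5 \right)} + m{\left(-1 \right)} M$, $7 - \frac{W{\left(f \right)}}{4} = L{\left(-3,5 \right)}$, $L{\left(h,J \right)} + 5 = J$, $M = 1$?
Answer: $2560000$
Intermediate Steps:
$L{\left(h,J \right)} = -5 + J$
$W{\left(f \right)} = 28$ ($W{\left(f \right)} = 28 - 4 \left(-5 + 5\right) = 28 - 0 = 28 + 0 = 28$)
$m{\left(b \right)} = 4 - \frac{8}{b}$ ($m{\left(b \right)} = 4 + 2 \left(- \frac{4}{b}\right) = 4 - \frac{8}{b}$)
$a = 40$ ($a = 28 + \left(4 - \frac{8}{-1}\right) 1 = 28 + \left(4 - -8\right) 1 = 28 + \left(4 + 8\right) 1 = 28 + 12 \cdot 1 = 28 + 12 = 40$)
$a^{4} = 40^{4} = 2560000$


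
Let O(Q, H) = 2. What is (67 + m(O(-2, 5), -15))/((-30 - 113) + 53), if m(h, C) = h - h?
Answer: -67/90 ≈ -0.74444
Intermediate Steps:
m(h, C) = 0
(67 + m(O(-2, 5), -15))/((-30 - 113) + 53) = (67 + 0)/((-30 - 113) + 53) = 67/(-143 + 53) = 67/(-90) = 67*(-1/90) = -67/90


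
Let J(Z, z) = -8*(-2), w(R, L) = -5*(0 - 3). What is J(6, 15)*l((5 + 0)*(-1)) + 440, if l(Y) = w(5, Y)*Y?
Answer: -760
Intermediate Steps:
w(R, L) = 15 (w(R, L) = -5*(-3) = 15)
J(Z, z) = 16
l(Y) = 15*Y
J(6, 15)*l((5 + 0)*(-1)) + 440 = 16*(15*((5 + 0)*(-1))) + 440 = 16*(15*(5*(-1))) + 440 = 16*(15*(-5)) + 440 = 16*(-75) + 440 = -1200 + 440 = -760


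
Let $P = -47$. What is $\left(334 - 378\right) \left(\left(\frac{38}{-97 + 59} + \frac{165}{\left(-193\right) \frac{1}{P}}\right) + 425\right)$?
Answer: $- \frac{3941828}{193} \approx -20424.0$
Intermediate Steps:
$\left(334 - 378\right) \left(\left(\frac{38}{-97 + 59} + \frac{165}{\left(-193\right) \frac{1}{P}}\right) + 425\right) = \left(334 - 378\right) \left(\left(\frac{38}{-97 + 59} + \frac{165}{\left(-193\right) \frac{1}{-47}}\right) + 425\right) = - 44 \left(\left(\frac{38}{-38} + \frac{165}{\left(-193\right) \left(- \frac{1}{47}\right)}\right) + 425\right) = - 44 \left(\left(38 \left(- \frac{1}{38}\right) + \frac{165}{\frac{193}{47}}\right) + 425\right) = - 44 \left(\left(-1 + 165 \cdot \frac{47}{193}\right) + 425\right) = - 44 \left(\left(-1 + \frac{7755}{193}\right) + 425\right) = - 44 \left(\frac{7562}{193} + 425\right) = \left(-44\right) \frac{89587}{193} = - \frac{3941828}{193}$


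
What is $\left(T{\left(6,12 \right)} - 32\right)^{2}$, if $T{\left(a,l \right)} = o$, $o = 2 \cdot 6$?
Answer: $400$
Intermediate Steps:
$o = 12$
$T{\left(a,l \right)} = 12$
$\left(T{\left(6,12 \right)} - 32\right)^{2} = \left(12 - 32\right)^{2} = \left(-20\right)^{2} = 400$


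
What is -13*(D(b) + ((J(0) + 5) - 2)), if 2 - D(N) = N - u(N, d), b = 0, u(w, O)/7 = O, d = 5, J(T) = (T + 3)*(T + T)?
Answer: -520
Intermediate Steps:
J(T) = 2*T*(3 + T) (J(T) = (3 + T)*(2*T) = 2*T*(3 + T))
u(w, O) = 7*O
D(N) = 37 - N (D(N) = 2 - (N - 7*5) = 2 - (N - 1*35) = 2 - (N - 35) = 2 - (-35 + N) = 2 + (35 - N) = 37 - N)
-13*(D(b) + ((J(0) + 5) - 2)) = -13*((37 - 1*0) + ((2*0*(3 + 0) + 5) - 2)) = -13*((37 + 0) + ((2*0*3 + 5) - 2)) = -13*(37 + ((0 + 5) - 2)) = -13*(37 + (5 - 2)) = -13*(37 + 3) = -13*40 = -520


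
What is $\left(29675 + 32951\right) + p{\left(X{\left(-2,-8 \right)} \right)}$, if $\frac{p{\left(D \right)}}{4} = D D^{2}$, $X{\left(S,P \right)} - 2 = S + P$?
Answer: $60578$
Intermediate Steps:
$X{\left(S,P \right)} = 2 + P + S$ ($X{\left(S,P \right)} = 2 + \left(S + P\right) = 2 + \left(P + S\right) = 2 + P + S$)
$p{\left(D \right)} = 4 D^{3}$ ($p{\left(D \right)} = 4 D D^{2} = 4 D^{3}$)
$\left(29675 + 32951\right) + p{\left(X{\left(-2,-8 \right)} \right)} = \left(29675 + 32951\right) + 4 \left(2 - 8 - 2\right)^{3} = 62626 + 4 \left(-8\right)^{3} = 62626 + 4 \left(-512\right) = 62626 - 2048 = 60578$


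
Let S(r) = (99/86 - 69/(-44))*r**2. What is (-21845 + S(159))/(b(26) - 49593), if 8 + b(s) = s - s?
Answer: -88740005/93845092 ≈ -0.94560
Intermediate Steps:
b(s) = -8 (b(s) = -8 + (s - s) = -8 + 0 = -8)
S(r) = 5145*r**2/1892 (S(r) = (99*(1/86) - 69*(-1/44))*r**2 = (99/86 + 69/44)*r**2 = 5145*r**2/1892)
(-21845 + S(159))/(b(26) - 49593) = (-21845 + (5145/1892)*159**2)/(-8 - 49593) = (-21845 + (5145/1892)*25281)/(-49601) = (-21845 + 130070745/1892)*(-1/49601) = (88740005/1892)*(-1/49601) = -88740005/93845092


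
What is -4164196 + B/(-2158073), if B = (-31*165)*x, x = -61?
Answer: -8986639266323/2158073 ≈ -4.1642e+6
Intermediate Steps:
B = 312015 (B = -31*165*(-61) = -5115*(-61) = 312015)
-4164196 + B/(-2158073) = -4164196 + 312015/(-2158073) = -4164196 + 312015*(-1/2158073) = -4164196 - 312015/2158073 = -8986639266323/2158073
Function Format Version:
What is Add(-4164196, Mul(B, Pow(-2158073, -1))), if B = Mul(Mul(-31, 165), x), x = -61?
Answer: Rational(-8986639266323, 2158073) ≈ -4.1642e+6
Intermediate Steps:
B = 312015 (B = Mul(Mul(-31, 165), -61) = Mul(-5115, -61) = 312015)
Add(-4164196, Mul(B, Pow(-2158073, -1))) = Add(-4164196, Mul(312015, Pow(-2158073, -1))) = Add(-4164196, Mul(312015, Rational(-1, 2158073))) = Add(-4164196, Rational(-312015, 2158073)) = Rational(-8986639266323, 2158073)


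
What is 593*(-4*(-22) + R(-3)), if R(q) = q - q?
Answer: 52184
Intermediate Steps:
R(q) = 0
593*(-4*(-22) + R(-3)) = 593*(-4*(-22) + 0) = 593*(88 + 0) = 593*88 = 52184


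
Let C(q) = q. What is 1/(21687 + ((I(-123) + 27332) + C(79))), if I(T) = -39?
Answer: 1/49059 ≈ 2.0384e-5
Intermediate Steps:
1/(21687 + ((I(-123) + 27332) + C(79))) = 1/(21687 + ((-39 + 27332) + 79)) = 1/(21687 + (27293 + 79)) = 1/(21687 + 27372) = 1/49059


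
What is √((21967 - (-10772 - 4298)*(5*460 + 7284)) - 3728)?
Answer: √144449119 ≈ 12019.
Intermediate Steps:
√((21967 - (-10772 - 4298)*(5*460 + 7284)) - 3728) = √((21967 - (-15070)*(2300 + 7284)) - 3728) = √((21967 - (-15070)*9584) - 3728) = √((21967 - 1*(-144430880)) - 3728) = √((21967 + 144430880) - 3728) = √(144452847 - 3728) = √144449119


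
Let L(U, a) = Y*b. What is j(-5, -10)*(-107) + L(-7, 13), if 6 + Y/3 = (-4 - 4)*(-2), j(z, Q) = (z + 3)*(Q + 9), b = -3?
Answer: -304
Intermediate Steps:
j(z, Q) = (3 + z)*(9 + Q)
Y = 30 (Y = -18 + 3*((-4 - 4)*(-2)) = -18 + 3*(-8*(-2)) = -18 + 3*16 = -18 + 48 = 30)
L(U, a) = -90 (L(U, a) = 30*(-3) = -90)
j(-5, -10)*(-107) + L(-7, 13) = (27 + 3*(-10) + 9*(-5) - 10*(-5))*(-107) - 90 = (27 - 30 - 45 + 50)*(-107) - 90 = 2*(-107) - 90 = -214 - 90 = -304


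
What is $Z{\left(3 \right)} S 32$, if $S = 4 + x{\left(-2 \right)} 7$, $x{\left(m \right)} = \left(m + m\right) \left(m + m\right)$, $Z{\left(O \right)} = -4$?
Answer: $-14848$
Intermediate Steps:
$x{\left(m \right)} = 4 m^{2}$ ($x{\left(m \right)} = 2 m 2 m = 4 m^{2}$)
$S = 116$ ($S = 4 + 4 \left(-2\right)^{2} \cdot 7 = 4 + 4 \cdot 4 \cdot 7 = 4 + 16 \cdot 7 = 4 + 112 = 116$)
$Z{\left(3 \right)} S 32 = \left(-4\right) 116 \cdot 32 = \left(-464\right) 32 = -14848$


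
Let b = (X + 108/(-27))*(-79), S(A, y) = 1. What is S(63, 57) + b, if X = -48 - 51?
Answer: 8138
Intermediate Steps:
X = -99
b = 8137 (b = (-99 + 108/(-27))*(-79) = (-99 + 108*(-1/27))*(-79) = (-99 - 4)*(-79) = -103*(-79) = 8137)
S(63, 57) + b = 1 + 8137 = 8138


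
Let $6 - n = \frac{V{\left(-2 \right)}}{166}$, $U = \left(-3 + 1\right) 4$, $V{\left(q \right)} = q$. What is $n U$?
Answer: $- \frac{3992}{83} \approx -48.096$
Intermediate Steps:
$U = -8$ ($U = \left(-2\right) 4 = -8$)
$n = \frac{499}{83}$ ($n = 6 - - \frac{2}{166} = 6 - \left(-2\right) \frac{1}{166} = 6 - - \frac{1}{83} = 6 + \frac{1}{83} = \frac{499}{83} \approx 6.012$)
$n U = \frac{499}{83} \left(-8\right) = - \frac{3992}{83}$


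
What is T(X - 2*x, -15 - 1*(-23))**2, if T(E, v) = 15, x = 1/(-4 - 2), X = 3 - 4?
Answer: 225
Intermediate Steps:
X = -1
x = -1/6 (x = 1/(-6) = -1/6 ≈ -0.16667)
T(X - 2*x, -15 - 1*(-23))**2 = 15**2 = 225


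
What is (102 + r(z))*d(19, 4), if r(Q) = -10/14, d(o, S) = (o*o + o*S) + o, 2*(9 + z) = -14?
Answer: 323304/7 ≈ 46186.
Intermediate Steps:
z = -16 (z = -9 + (½)*(-14) = -9 - 7 = -16)
d(o, S) = o + o² + S*o (d(o, S) = (o² + S*o) + o = o + o² + S*o)
r(Q) = -5/7 (r(Q) = -10*1/14 = -5/7)
(102 + r(z))*d(19, 4) = (102 - 5/7)*(19*(1 + 4 + 19)) = 709*(19*24)/7 = (709/7)*456 = 323304/7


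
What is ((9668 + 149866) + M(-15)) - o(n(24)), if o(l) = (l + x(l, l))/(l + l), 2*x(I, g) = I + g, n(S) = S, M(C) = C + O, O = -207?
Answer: 159311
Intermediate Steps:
M(C) = -207 + C (M(C) = C - 207 = -207 + C)
x(I, g) = I/2 + g/2 (x(I, g) = (I + g)/2 = I/2 + g/2)
o(l) = 1 (o(l) = (l + (l/2 + l/2))/(l + l) = (l + l)/((2*l)) = (2*l)*(1/(2*l)) = 1)
((9668 + 149866) + M(-15)) - o(n(24)) = ((9668 + 149866) + (-207 - 15)) - 1*1 = (159534 - 222) - 1 = 159312 - 1 = 159311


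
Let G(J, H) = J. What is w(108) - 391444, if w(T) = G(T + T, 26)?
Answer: -391228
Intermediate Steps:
w(T) = 2*T (w(T) = T + T = 2*T)
w(108) - 391444 = 2*108 - 391444 = 216 - 391444 = -391228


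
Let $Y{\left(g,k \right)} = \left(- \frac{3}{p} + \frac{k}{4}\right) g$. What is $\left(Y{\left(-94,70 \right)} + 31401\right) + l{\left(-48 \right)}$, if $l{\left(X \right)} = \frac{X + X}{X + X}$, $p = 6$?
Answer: $29804$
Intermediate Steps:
$l{\left(X \right)} = 1$ ($l{\left(X \right)} = \frac{2 X}{2 X} = 2 X \frac{1}{2 X} = 1$)
$Y{\left(g,k \right)} = g \left(- \frac{1}{2} + \frac{k}{4}\right)$ ($Y{\left(g,k \right)} = \left(- \frac{3}{6} + \frac{k}{4}\right) g = \left(\left(-3\right) \frac{1}{6} + k \frac{1}{4}\right) g = \left(- \frac{1}{2} + \frac{k}{4}\right) g = g \left(- \frac{1}{2} + \frac{k}{4}\right)$)
$\left(Y{\left(-94,70 \right)} + 31401\right) + l{\left(-48 \right)} = \left(\frac{1}{4} \left(-94\right) \left(-2 + 70\right) + 31401\right) + 1 = \left(\frac{1}{4} \left(-94\right) 68 + 31401\right) + 1 = \left(-1598 + 31401\right) + 1 = 29803 + 1 = 29804$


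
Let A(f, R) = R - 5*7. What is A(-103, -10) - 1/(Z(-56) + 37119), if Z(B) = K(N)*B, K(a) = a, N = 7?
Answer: -1652716/36727 ≈ -45.000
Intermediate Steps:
A(f, R) = -35 + R (A(f, R) = R - 35 = -35 + R)
Z(B) = 7*B
A(-103, -10) - 1/(Z(-56) + 37119) = (-35 - 10) - 1/(7*(-56) + 37119) = -45 - 1/(-392 + 37119) = -45 - 1/36727 = -1652716/36727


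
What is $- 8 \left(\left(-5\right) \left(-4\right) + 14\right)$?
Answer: $-272$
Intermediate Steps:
$- 8 \left(\left(-5\right) \left(-4\right) + 14\right) = - 8 \left(20 + 14\right) = \left(-8\right) 34 = -272$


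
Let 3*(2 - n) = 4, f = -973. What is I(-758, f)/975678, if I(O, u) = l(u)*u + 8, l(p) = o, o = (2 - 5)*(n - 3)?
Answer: -6803/975678 ≈ -0.0069726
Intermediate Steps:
n = ⅔ (n = 2 - ⅓*4 = 2 - 4/3 = ⅔ ≈ 0.66667)
o = 7 (o = (2 - 5)*(⅔ - 3) = -3*(-7/3) = 7)
l(p) = 7
I(O, u) = 8 + 7*u (I(O, u) = 7*u + 8 = 8 + 7*u)
I(-758, f)/975678 = (8 + 7*(-973))/975678 = (8 - 6811)*(1/975678) = -6803*1/975678 = -6803/975678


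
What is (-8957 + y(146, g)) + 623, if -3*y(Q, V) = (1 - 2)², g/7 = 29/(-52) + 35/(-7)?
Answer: -25003/3 ≈ -8334.3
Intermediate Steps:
g = -2023/52 (g = 7*(29/(-52) + 35/(-7)) = 7*(29*(-1/52) + 35*(-⅐)) = 7*(-29/52 - 5) = 7*(-289/52) = -2023/52 ≈ -38.904)
y(Q, V) = -⅓ (y(Q, V) = -(1 - 2)²/3 = -⅓*(-1)² = -⅓*1 = -⅓)
(-8957 + y(146, g)) + 623 = (-8957 - ⅓) + 623 = -26872/3 + 623 = -25003/3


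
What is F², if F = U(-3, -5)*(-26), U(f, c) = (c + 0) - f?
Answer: 2704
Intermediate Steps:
U(f, c) = c - f
F = 52 (F = (-5 - 1*(-3))*(-26) = (-5 + 3)*(-26) = -2*(-26) = 52)
F² = 52² = 2704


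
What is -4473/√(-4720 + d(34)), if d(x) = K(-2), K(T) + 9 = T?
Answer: 1491*I*√4731/1577 ≈ 65.031*I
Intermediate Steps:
K(T) = -9 + T
d(x) = -11 (d(x) = -9 - 2 = -11)
-4473/√(-4720 + d(34)) = -4473/√(-4720 - 11) = -4473*(-I*√4731/4731) = -(-1491)*I*√4731/1577 = 1491*I*√4731/1577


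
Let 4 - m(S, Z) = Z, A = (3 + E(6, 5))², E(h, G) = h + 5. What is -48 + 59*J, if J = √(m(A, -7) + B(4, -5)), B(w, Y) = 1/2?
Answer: -48 + 59*√46/2 ≈ 152.08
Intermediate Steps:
E(h, G) = 5 + h
B(w, Y) = ½
A = 196 (A = (3 + (5 + 6))² = (3 + 11)² = 14² = 196)
m(S, Z) = 4 - Z
J = √46/2 (J = √((4 - 1*(-7)) + ½) = √((4 + 7) + ½) = √(11 + ½) = √(23/2) = √46/2 ≈ 3.3912)
-48 + 59*J = -48 + 59*(√46/2) = -48 + 59*√46/2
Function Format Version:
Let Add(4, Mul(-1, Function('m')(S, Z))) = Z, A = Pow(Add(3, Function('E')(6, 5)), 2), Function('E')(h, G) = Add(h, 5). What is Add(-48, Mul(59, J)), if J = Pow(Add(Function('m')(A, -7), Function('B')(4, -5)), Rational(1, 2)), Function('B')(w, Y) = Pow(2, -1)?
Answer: Add(-48, Mul(Rational(59, 2), Pow(46, Rational(1, 2)))) ≈ 152.08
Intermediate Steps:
Function('E')(h, G) = Add(5, h)
Function('B')(w, Y) = Rational(1, 2)
A = 196 (A = Pow(Add(3, Add(5, 6)), 2) = Pow(Add(3, 11), 2) = Pow(14, 2) = 196)
Function('m')(S, Z) = Add(4, Mul(-1, Z))
J = Mul(Rational(1, 2), Pow(46, Rational(1, 2))) (J = Pow(Add(Add(4, Mul(-1, -7)), Rational(1, 2)), Rational(1, 2)) = Pow(Add(Add(4, 7), Rational(1, 2)), Rational(1, 2)) = Pow(Add(11, Rational(1, 2)), Rational(1, 2)) = Pow(Rational(23, 2), Rational(1, 2)) = Mul(Rational(1, 2), Pow(46, Rational(1, 2))) ≈ 3.3912)
Add(-48, Mul(59, J)) = Add(-48, Mul(59, Mul(Rational(1, 2), Pow(46, Rational(1, 2))))) = Add(-48, Mul(Rational(59, 2), Pow(46, Rational(1, 2))))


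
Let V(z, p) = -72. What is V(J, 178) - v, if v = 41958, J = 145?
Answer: -42030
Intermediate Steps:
V(J, 178) - v = -72 - 1*41958 = -72 - 41958 = -42030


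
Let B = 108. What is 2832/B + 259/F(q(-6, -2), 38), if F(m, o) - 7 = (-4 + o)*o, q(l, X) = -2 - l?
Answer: 102965/3897 ≈ 26.422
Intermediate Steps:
F(m, o) = 7 + o*(-4 + o) (F(m, o) = 7 + (-4 + o)*o = 7 + o*(-4 + o))
2832/B + 259/F(q(-6, -2), 38) = 2832/108 + 259/(7 + 38**2 - 4*38) = 2832*(1/108) + 259/(7 + 1444 - 152) = 236/9 + 259/1299 = 102965/3897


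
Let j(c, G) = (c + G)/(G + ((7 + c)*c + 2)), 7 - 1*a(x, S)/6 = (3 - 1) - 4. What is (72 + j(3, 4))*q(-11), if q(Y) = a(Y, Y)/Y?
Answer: -7797/22 ≈ -354.41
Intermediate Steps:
a(x, S) = 54 (a(x, S) = 42 - 6*((3 - 1) - 4) = 42 - 6*(2 - 4) = 42 - 6*(-2) = 42 + 12 = 54)
q(Y) = 54/Y
j(c, G) = (G + c)/(2 + G + c*(7 + c)) (j(c, G) = (G + c)/(G + (c*(7 + c) + 2)) = (G + c)/(G + (2 + c*(7 + c))) = (G + c)/(2 + G + c*(7 + c)))
(72 + j(3, 4))*q(-11) = (72 + (4 + 3)/(2 + 4 + 3² + 7*3))*(54/(-11)) = (72 + 7/(2 + 4 + 9 + 21))*(54*(-1/11)) = (72 + 7/36)*(-54/11) = (2599/36)*(-54/11) = -7797/22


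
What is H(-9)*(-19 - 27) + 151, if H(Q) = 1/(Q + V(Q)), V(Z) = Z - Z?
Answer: 1405/9 ≈ 156.11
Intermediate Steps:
V(Z) = 0
H(Q) = 1/Q (H(Q) = 1/(Q + 0) = 1/Q)
H(-9)*(-19 - 27) + 151 = (-19 - 27)/(-9) + 151 = -⅑*(-46) + 151 = 46/9 + 151 = 1405/9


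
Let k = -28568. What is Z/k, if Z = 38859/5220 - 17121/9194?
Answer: -44649671/228509147040 ≈ -0.00019540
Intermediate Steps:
Z = 44649671/7998780 (Z = 38859*(1/5220) - 17121*1/9194 = 12953/1740 - 17121/9194 = 44649671/7998780 ≈ 5.5821)
Z/k = (44649671/7998780)/(-28568) = (44649671/7998780)*(-1/28568) = -44649671/228509147040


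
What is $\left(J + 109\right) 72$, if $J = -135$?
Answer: $-1872$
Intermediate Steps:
$\left(J + 109\right) 72 = \left(-135 + 109\right) 72 = \left(-26\right) 72 = -1872$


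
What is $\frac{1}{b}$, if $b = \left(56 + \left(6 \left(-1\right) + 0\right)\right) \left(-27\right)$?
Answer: $- \frac{1}{1350} \approx -0.00074074$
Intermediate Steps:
$b = -1350$ ($b = \left(56 + \left(-6 + 0\right)\right) \left(-27\right) = \left(56 - 6\right) \left(-27\right) = 50 \left(-27\right) = -1350$)
$\frac{1}{b} = \frac{1}{-1350} = - \frac{1}{1350}$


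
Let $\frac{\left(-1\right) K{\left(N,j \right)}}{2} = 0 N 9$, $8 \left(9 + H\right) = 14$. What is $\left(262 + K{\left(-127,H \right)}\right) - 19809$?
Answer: $-19547$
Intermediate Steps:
$H = - \frac{29}{4}$ ($H = -9 + \frac{1}{8} \cdot 14 = -9 + \frac{7}{4} = - \frac{29}{4} \approx -7.25$)
$K{\left(N,j \right)} = 0$ ($K{\left(N,j \right)} = - 2 \cdot 0 N 9 = - 2 \cdot 0 \cdot 9 = \left(-2\right) 0 = 0$)
$\left(262 + K{\left(-127,H \right)}\right) - 19809 = \left(262 + 0\right) - 19809 = 262 - 19809 = -19547$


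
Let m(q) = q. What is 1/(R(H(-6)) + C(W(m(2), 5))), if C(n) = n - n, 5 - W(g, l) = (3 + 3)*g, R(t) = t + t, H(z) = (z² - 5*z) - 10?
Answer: 1/112 ≈ 0.0089286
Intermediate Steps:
H(z) = -10 + z² - 5*z
R(t) = 2*t
W(g, l) = 5 - 6*g (W(g, l) = 5 - (3 + 3)*g = 5 - 6*g)
C(n) = 0
1/(R(H(-6)) + C(W(m(2), 5))) = 1/(2*(-10 + (-6)² - 5*(-6)) + 0) = 1/(2*(-10 + 36 + 30) + 0) = 1/(2*56 + 0) = 1/(112 + 0) = 1/112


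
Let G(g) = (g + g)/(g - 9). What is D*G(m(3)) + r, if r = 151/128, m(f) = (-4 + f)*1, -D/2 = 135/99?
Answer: 893/1408 ≈ 0.63423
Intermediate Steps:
D = -30/11 (D = -270/99 = -2*15/11 = -30/11 ≈ -2.7273)
m(f) = -4 + f
r = 151/128 (r = 151*(1/128) = 151/128 ≈ 1.1797)
G(g) = 2*g/(-9 + g) (G(g) = (2*g)/(-9 + g) = 2*g/(-9 + g))
D*G(m(3)) + r = -60*(-4 + 3)/(11*(-9 + (-4 + 3))) + 151/128 = -60*(-1)/(11*(-9 - 1)) + 151/128 = -60*(-1)/(11*(-10)) + 151/128 = -60*(-1)*(-1)/(11*10) + 151/128 = -30/11*⅕ + 151/128 = -6/11 + 151/128 = 893/1408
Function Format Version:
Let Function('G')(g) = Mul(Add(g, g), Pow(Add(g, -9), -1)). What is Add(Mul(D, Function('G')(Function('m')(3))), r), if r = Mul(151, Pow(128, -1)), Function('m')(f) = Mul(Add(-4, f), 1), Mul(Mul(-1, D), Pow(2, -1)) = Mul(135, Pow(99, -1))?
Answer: Rational(893, 1408) ≈ 0.63423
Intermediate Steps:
D = Rational(-30, 11) (D = Mul(-2, Mul(135, Pow(99, -1))) = Mul(-2, Mul(135, Rational(1, 99))) = Mul(-2, Rational(15, 11)) = Rational(-30, 11) ≈ -2.7273)
Function('m')(f) = Add(-4, f)
r = Rational(151, 128) (r = Mul(151, Rational(1, 128)) = Rational(151, 128) ≈ 1.1797)
Function('G')(g) = Mul(2, g, Pow(Add(-9, g), -1)) (Function('G')(g) = Mul(Mul(2, g), Pow(Add(-9, g), -1)) = Mul(2, g, Pow(Add(-9, g), -1)))
Add(Mul(D, Function('G')(Function('m')(3))), r) = Add(Mul(Rational(-30, 11), Mul(2, Add(-4, 3), Pow(Add(-9, Add(-4, 3)), -1))), Rational(151, 128)) = Add(Mul(Rational(-30, 11), Mul(2, -1, Pow(Add(-9, -1), -1))), Rational(151, 128)) = Add(Mul(Rational(-30, 11), Mul(2, -1, Pow(-10, -1))), Rational(151, 128)) = Add(Mul(Rational(-30, 11), Mul(2, -1, Rational(-1, 10))), Rational(151, 128)) = Add(Mul(Rational(-30, 11), Rational(1, 5)), Rational(151, 128)) = Add(Rational(-6, 11), Rational(151, 128)) = Rational(893, 1408)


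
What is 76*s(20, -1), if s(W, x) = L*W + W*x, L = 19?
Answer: 27360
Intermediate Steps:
s(W, x) = 19*W + W*x
76*s(20, -1) = 76*(20*(19 - 1)) = 76*(20*18) = 76*360 = 27360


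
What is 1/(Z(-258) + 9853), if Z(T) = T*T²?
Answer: -1/17163659 ≈ -5.8263e-8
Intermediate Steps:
Z(T) = T³
1/(Z(-258) + 9853) = 1/((-258)³ + 9853) = 1/(-17173512 + 9853) = 1/(-17163659) = -1/17163659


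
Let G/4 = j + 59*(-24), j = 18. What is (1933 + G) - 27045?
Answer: -30704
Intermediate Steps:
G = -5592 (G = 4*(18 + 59*(-24)) = 4*(18 - 1416) = 4*(-1398) = -5592)
(1933 + G) - 27045 = (1933 - 5592) - 27045 = -3659 - 27045 = -30704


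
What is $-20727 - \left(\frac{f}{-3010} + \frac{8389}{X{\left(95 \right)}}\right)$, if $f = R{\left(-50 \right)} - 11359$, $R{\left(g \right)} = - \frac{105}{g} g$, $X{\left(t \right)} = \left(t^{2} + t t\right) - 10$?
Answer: $- \frac{22514329045}{1086008} \approx -20731.0$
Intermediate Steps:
$X{\left(t \right)} = -10 + 2 t^{2}$ ($X{\left(t \right)} = \left(t^{2} + t^{2}\right) - 10 = 2 t^{2} - 10 = -10 + 2 t^{2}$)
$R{\left(g \right)} = -105$
$f = -11464$ ($f = -105 - 11359 = -11464$)
$-20727 - \left(\frac{f}{-3010} + \frac{8389}{X{\left(95 \right)}}\right) = -20727 - \left(- \frac{11464}{-3010} + \frac{8389}{-10 + 2 \cdot 95^{2}}\right) = -20727 - \left(\left(-11464\right) \left(- \frac{1}{3010}\right) + \frac{8389}{-10 + 2 \cdot 9025}\right) = -20727 - \left(\frac{5732}{1505} + \frac{8389}{-10 + 18050}\right) = -20727 - \left(\frac{5732}{1505} + \frac{8389}{18040}\right) = -20727 - \frac{4641229}{1086008} = - \frac{22514329045}{1086008}$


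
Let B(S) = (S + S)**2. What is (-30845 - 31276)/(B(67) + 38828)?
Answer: -20707/18928 ≈ -1.0940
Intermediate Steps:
B(S) = 4*S**2 (B(S) = (2*S)**2 = 4*S**2)
(-30845 - 31276)/(B(67) + 38828) = (-30845 - 31276)/(4*67**2 + 38828) = -62121/(4*4489 + 38828) = -62121/(17956 + 38828) = -62121/56784 = -62121*1/56784 = -20707/18928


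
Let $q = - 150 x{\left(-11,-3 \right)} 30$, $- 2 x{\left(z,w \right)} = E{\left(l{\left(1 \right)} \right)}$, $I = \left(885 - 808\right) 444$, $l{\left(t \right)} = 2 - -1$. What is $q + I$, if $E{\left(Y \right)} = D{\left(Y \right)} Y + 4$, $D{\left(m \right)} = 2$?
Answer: $56688$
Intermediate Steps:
$l{\left(t \right)} = 3$ ($l{\left(t \right)} = 2 + 1 = 3$)
$E{\left(Y \right)} = 4 + 2 Y$ ($E{\left(Y \right)} = 2 Y + 4 = 4 + 2 Y$)
$I = 34188$ ($I = 77 \cdot 444 = 34188$)
$x{\left(z,w \right)} = -5$ ($x{\left(z,w \right)} = - \frac{4 + 2 \cdot 3}{2} = - \frac{4 + 6}{2} = \left(- \frac{1}{2}\right) 10 = -5$)
$q = 22500$ ($q = \left(-150\right) \left(-5\right) 30 = 750 \cdot 30 = 22500$)
$q + I = 22500 + 34188 = 56688$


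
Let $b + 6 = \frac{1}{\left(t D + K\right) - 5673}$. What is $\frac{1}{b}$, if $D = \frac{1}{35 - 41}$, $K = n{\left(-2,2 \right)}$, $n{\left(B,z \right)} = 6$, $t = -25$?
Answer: $- \frac{33977}{203868} \approx -0.16666$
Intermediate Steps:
$K = 6$
$D = - \frac{1}{6}$ ($D = \frac{1}{-6} = - \frac{1}{6} \approx -0.16667$)
$b = - \frac{203868}{33977}$ ($b = -6 + \frac{1}{\left(\left(-25\right) \left(- \frac{1}{6}\right) + 6\right) - 5673} = -6 + \frac{1}{\left(\frac{25}{6} + 6\right) - 5673} = -6 + \frac{1}{\frac{61}{6} - 5673} = -6 + \frac{1}{- \frac{33977}{6}} = -6 - \frac{6}{33977} = - \frac{203868}{33977} \approx -6.0002$)
$\frac{1}{b} = \frac{1}{- \frac{203868}{33977}} = - \frac{33977}{203868}$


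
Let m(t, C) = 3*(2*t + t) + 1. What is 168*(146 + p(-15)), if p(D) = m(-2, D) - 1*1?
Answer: 21504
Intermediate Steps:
m(t, C) = 1 + 9*t (m(t, C) = 3*(3*t) + 1 = 9*t + 1 = 1 + 9*t)
p(D) = -18 (p(D) = (1 + 9*(-2)) - 1*1 = (1 - 18) - 1 = -17 - 1 = -18)
168*(146 + p(-15)) = 168*(146 - 18) = 168*128 = 21504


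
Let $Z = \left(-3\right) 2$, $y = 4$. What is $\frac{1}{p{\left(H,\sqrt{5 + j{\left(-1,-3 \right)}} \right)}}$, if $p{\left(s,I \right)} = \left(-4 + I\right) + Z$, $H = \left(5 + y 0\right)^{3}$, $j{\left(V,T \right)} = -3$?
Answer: $- \frac{5}{49} - \frac{\sqrt{2}}{98} \approx -0.11647$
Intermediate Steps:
$Z = -6$
$H = 125$ ($H = \left(5 + 4 \cdot 0\right)^{3} = \left(5 + 0\right)^{3} = 5^{3} = 125$)
$p{\left(s,I \right)} = -10 + I$ ($p{\left(s,I \right)} = \left(-4 + I\right) - 6 = -10 + I$)
$\frac{1}{p{\left(H,\sqrt{5 + j{\left(-1,-3 \right)}} \right)}} = \frac{1}{-10 + \sqrt{5 - 3}} = \frac{1}{-10 + \sqrt{2}}$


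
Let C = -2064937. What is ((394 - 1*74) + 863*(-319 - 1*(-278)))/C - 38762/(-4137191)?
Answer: 32157630861/1220434110281 ≈ 0.026349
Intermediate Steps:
((394 - 1*74) + 863*(-319 - 1*(-278)))/C - 38762/(-4137191) = ((394 - 1*74) + 863*(-319 - 1*(-278)))/(-2064937) - 38762/(-4137191) = ((394 - 74) + 863*(-319 + 278))*(-1/2064937) - 38762*(-1/4137191) = (320 + 863*(-41))*(-1/2064937) + 38762/4137191 = (320 - 35383)*(-1/2064937) + 38762/4137191 = -35063*(-1/2064937) + 38762/4137191 = 5009/294991 + 38762/4137191 = 32157630861/1220434110281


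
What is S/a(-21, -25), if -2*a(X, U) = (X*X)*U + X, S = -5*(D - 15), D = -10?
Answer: 125/5523 ≈ 0.022633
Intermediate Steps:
S = 125 (S = -5*(-10 - 15) = -5*(-25) = 125)
a(X, U) = -X/2 - U*X**2/2 (a(X, U) = -((X*X)*U + X)/2 = -(X**2*U + X)/2 = -(U*X**2 + X)/2 = -(X + U*X**2)/2 = -X/2 - U*X**2/2)
S/a(-21, -25) = 125/((-1/2*(-21)*(1 - 25*(-21)))) = 125/((-1/2*(-21)*(1 + 525))) = 125/((-1/2*(-21)*526)) = 125/5523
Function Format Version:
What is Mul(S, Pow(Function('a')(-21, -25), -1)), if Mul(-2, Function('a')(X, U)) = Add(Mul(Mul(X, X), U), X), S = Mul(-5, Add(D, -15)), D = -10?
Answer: Rational(125, 5523) ≈ 0.022633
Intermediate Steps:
S = 125 (S = Mul(-5, Add(-10, -15)) = Mul(-5, -25) = 125)
Function('a')(X, U) = Add(Mul(Rational(-1, 2), X), Mul(Rational(-1, 2), U, Pow(X, 2))) (Function('a')(X, U) = Mul(Rational(-1, 2), Add(Mul(Mul(X, X), U), X)) = Mul(Rational(-1, 2), Add(Mul(Pow(X, 2), U), X)) = Mul(Rational(-1, 2), Add(Mul(U, Pow(X, 2)), X)) = Mul(Rational(-1, 2), Add(X, Mul(U, Pow(X, 2)))) = Add(Mul(Rational(-1, 2), X), Mul(Rational(-1, 2), U, Pow(X, 2))))
Mul(S, Pow(Function('a')(-21, -25), -1)) = Mul(125, Pow(Mul(Rational(-1, 2), -21, Add(1, Mul(-25, -21))), -1)) = Mul(125, Pow(Mul(Rational(-1, 2), -21, Add(1, 525)), -1)) = Mul(125, Pow(Mul(Rational(-1, 2), -21, 526), -1)) = Mul(125, Pow(5523, -1)) = Mul(125, Rational(1, 5523)) = Rational(125, 5523)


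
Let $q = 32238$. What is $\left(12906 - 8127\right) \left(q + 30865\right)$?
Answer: $301569237$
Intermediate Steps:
$\left(12906 - 8127\right) \left(q + 30865\right) = \left(12906 - 8127\right) \left(32238 + 30865\right) = 4779 \cdot 63103 = 301569237$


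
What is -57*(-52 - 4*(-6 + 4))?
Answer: 2508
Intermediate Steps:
-57*(-52 - 4*(-6 + 4)) = -57*(-52 - 4*(-2)) = -57*(-52 + 8) = -57*(-44) = 2508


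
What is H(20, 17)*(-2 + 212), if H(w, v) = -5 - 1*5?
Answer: -2100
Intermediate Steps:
H(w, v) = -10 (H(w, v) = -5 - 5 = -10)
H(20, 17)*(-2 + 212) = -10*(-2 + 212) = -10*210 = -2100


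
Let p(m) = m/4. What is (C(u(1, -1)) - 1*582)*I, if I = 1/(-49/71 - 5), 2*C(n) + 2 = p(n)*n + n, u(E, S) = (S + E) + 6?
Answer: 81721/808 ≈ 101.14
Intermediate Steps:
p(m) = m/4 (p(m) = m*(¼) = m/4)
u(E, S) = 6 + E + S (u(E, S) = (E + S) + 6 = 6 + E + S)
C(n) = -1 + n/2 + n²/8 (C(n) = -1 + ((n/4)*n + n)/2 = -1 + (n²/4 + n)/2 = -1 + (n + n²/4)/2 = -1 + (n/2 + n²/8) = -1 + n/2 + n²/8)
I = -71/404 (I = 1/(-49*1/71 - 5) = 1/(-49/71 - 5) = 1/(-404/71) = -71/404 ≈ -0.17574)
(C(u(1, -1)) - 1*582)*I = ((-1 + (6 + 1 - 1)/2 + (6 + 1 - 1)²/8) - 1*582)*(-71/404) = ((-1 + (½)*6 + (⅛)*6²) - 582)*(-71/404) = ((-1 + 3 + (⅛)*36) - 582)*(-71/404) = ((-1 + 3 + 9/2) - 582)*(-71/404) = (13/2 - 582)*(-71/404) = -1151/2*(-71/404) = 81721/808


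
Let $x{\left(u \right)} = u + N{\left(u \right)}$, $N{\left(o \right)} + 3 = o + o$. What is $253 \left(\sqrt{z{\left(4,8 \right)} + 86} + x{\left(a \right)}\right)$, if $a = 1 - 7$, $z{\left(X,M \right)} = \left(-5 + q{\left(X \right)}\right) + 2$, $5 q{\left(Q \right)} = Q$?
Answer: $-5313 + \frac{253 \sqrt{2095}}{5} \approx -2997.0$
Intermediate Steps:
$q{\left(Q \right)} = \frac{Q}{5}$
$N{\left(o \right)} = -3 + 2 o$ ($N{\left(o \right)} = -3 + \left(o + o\right) = -3 + 2 o$)
$z{\left(X,M \right)} = -3 + \frac{X}{5}$ ($z{\left(X,M \right)} = \left(-5 + \frac{X}{5}\right) + 2 = -3 + \frac{X}{5}$)
$a = -6$ ($a = 1 - 7 = -6$)
$x{\left(u \right)} = -3 + 3 u$ ($x{\left(u \right)} = u + \left(-3 + 2 u\right) = -3 + 3 u$)
$253 \left(\sqrt{z{\left(4,8 \right)} + 86} + x{\left(a \right)}\right) = 253 \left(\sqrt{\left(-3 + \frac{1}{5} \cdot 4\right) + 86} + \left(-3 + 3 \left(-6\right)\right)\right) = 253 \left(\sqrt{\left(-3 + \frac{4}{5}\right) + 86} - 21\right) = 253 \left(\sqrt{- \frac{11}{5} + 86} - 21\right) = 253 \left(\sqrt{\frac{419}{5}} - 21\right) = 253 \left(\frac{\sqrt{2095}}{5} - 21\right) = 253 \left(-21 + \frac{\sqrt{2095}}{5}\right) = -5313 + \frac{253 \sqrt{2095}}{5}$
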